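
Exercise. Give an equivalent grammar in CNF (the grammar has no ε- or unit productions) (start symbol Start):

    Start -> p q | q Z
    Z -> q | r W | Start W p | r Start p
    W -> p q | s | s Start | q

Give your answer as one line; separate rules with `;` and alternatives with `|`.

Introduce a nonterminal for each terminal appearing in a rule of length ≥ 2: X1 → p, X2 → q, X3 → r, X4 → s.
Binarize each right-hand side of length ≥ 3 by chaining fresh nonterminals (Y1, Y2, …): affected rules were Z → Start W X1; Z → X3 Start X1.

Start -> X1 X2 | X2 Z; Z -> q | X3 W | Start Y1 | X3 Y2; W -> X1 X2 | s | X4 Start | q; X1 -> p; X2 -> q; X3 -> r; X4 -> s; Y1 -> W X1; Y2 -> Start X1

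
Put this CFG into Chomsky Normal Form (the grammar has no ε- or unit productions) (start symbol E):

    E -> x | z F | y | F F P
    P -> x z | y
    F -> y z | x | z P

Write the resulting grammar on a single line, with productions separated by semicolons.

Introduce a nonterminal for each terminal appearing in a rule of length ≥ 2: X1 → z, X2 → x, X3 → y.
Binarize each right-hand side of length ≥ 3 by chaining fresh nonterminals (Y1, Y2, …): affected rules were E → F F P.

E -> x | X1 F | y | F Y1; P -> X2 X1 | y; F -> X3 X1 | x | X1 P; X1 -> z; X2 -> x; X3 -> y; Y1 -> F P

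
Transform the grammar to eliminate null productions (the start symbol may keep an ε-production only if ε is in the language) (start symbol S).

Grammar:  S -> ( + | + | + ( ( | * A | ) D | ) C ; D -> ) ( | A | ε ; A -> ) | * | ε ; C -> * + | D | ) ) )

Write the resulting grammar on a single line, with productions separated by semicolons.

The nullable symbols are {A, C, D}.
ε ∉ L(G), so no ε-production is kept.
For each production, add variants omitting each subset of nullable occurrences: S → * A gives * A | *. S → ) D gives ) D | ).

S -> ( + | + | + ( ( | * A | * | ) D | ) | ) C; D -> ) ( | A; A -> ) | *; C -> * + | D | ) ) )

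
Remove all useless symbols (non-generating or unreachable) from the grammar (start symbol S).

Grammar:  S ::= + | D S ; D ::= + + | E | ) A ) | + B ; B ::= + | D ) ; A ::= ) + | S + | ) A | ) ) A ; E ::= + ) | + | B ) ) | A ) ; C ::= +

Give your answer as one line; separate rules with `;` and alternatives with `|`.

Generating nonterminals: {A, B, C, D, E, S}.
Reachable from S after that: {A, B, D, E, S}.
Removed useless symbols: {C} and every production mentioning them.

S ::= + | D S; D ::= + + | E | ) A ) | + B; B ::= + | D ); A ::= ) + | S + | ) A | ) ) A; E ::= + ) | + | B ) ) | A )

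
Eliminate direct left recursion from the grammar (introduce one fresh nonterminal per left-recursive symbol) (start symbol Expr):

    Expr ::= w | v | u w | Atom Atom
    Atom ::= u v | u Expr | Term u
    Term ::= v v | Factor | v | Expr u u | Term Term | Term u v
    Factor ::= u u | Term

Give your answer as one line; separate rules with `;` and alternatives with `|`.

Expr ::= w | v | u w | Atom Atom; Atom ::= u v | u Expr | Term u; Term ::= v v Term1 | Factor Term1 | v Term1 | Expr u u Term1; Factor ::= u u | Term; Term1 ::= Term Term1 | u v Term1 | eps

Left recursion appears on Term.
For Term: α = {Term, u v}, β = {v v, Factor, v, Expr u u}. Rewrite as Term → β Term1 and Term1 → α Term1 | ε.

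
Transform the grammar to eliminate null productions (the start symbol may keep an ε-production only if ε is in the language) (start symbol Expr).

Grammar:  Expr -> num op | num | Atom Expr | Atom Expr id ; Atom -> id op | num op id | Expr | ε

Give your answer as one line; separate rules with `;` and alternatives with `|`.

The nullable symbols are {Atom}.
ε ∉ L(G), so no ε-production is kept.
For each production, add variants omitting each subset of nullable occurrences: Expr → Atom Expr id gives Atom Expr id | Expr id.

Expr -> num op | num | Atom Expr | Atom Expr id | Expr id; Atom -> id op | num op id | Expr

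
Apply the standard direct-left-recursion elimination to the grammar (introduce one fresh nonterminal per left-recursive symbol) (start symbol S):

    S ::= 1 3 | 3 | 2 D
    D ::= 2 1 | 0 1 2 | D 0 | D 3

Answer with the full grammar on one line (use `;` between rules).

Directly left-recursive nonterminal: D.
For D: α = {0, 3}, β = {2 1, 0 1 2}. Rewrite as D → β D' and D' → α D' | ε.

S ::= 1 3 | 3 | 2 D; D ::= 2 1 D' | 0 1 2 D'; D' ::= 0 D' | 3 D' | ε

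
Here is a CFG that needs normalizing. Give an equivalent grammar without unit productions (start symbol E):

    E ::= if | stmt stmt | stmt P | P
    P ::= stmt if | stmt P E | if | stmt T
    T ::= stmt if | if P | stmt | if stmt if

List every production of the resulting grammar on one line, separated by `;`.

Unit pairs: E ⇒* {P}.
Replace each nonterminal's rules with the union of the non-unit rules of every nonterminal it unit-derives.

E ::= if | stmt stmt | stmt P | stmt if | stmt P E | stmt T; P ::= stmt if | stmt P E | if | stmt T; T ::= stmt if | if P | stmt | if stmt if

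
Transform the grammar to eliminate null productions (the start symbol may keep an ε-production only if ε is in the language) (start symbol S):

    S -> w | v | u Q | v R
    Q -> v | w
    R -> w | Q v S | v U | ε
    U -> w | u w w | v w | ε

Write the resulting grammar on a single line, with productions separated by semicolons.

The nullable symbols are {R, U}.
ε ∉ L(G), so no ε-production is kept.
For each production, add variants omitting each subset of nullable occurrences: R → v U gives v U | v.

S -> w | v | u Q | v R; Q -> v | w; R -> w | Q v S | v U | v; U -> w | u w w | v w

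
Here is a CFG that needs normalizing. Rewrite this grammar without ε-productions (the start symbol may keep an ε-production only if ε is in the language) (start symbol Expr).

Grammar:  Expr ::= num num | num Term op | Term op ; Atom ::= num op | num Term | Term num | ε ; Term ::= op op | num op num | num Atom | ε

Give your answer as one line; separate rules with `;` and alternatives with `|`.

Expr ::= num num | num Term op | num op | Term op | op; Atom ::= num op | num Term | num | Term num; Term ::= op op | num op num | num Atom | num

The nullable symbols are {Atom, Term}.
ε ∉ L(G), so no ε-production is kept.
Expand every rule over subsets of its nullable positions: Expr → num Term op gives num Term op | num op. Expr → Term op gives Term op | op. Atom → num Term gives num Term | num. Term → num Atom gives num Atom | num.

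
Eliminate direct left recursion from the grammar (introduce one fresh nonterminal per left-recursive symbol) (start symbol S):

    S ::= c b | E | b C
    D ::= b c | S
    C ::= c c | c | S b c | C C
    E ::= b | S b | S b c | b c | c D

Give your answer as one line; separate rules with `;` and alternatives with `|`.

Left recursion appears on C.
For C: α = {C}, β = {c c, c, S b c}. Rewrite as C → β C' and C' → α C' | ε.

S ::= c b | E | b C; D ::= b c | S; C ::= c c C' | c C' | S b c C'; E ::= b | S b | S b c | b c | c D; C' ::= C C' | ε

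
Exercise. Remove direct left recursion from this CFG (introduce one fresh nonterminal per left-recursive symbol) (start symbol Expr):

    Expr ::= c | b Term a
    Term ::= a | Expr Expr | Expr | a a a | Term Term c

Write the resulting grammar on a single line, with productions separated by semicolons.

Term is directly left-recursive.
For Term: α = {Term c}, β = {a, Expr Expr, Expr, a a a}. Rewrite as Term → β Term1 and Term1 → α Term1 | ε.

Expr ::= c | b Term a; Term ::= a Term1 | Expr Expr Term1 | Expr Term1 | a a a Term1; Term1 ::= Term c Term1 | ε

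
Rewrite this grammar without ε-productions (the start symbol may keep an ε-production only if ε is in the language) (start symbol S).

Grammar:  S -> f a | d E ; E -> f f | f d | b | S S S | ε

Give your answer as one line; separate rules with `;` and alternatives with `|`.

S -> f a | d E | d; E -> f f | f d | b | S S S

Nullable set = {E}.
ε ∉ L(G), so no ε-production is kept.
Expand every rule over subsets of its nullable positions: S → d E gives d E | d.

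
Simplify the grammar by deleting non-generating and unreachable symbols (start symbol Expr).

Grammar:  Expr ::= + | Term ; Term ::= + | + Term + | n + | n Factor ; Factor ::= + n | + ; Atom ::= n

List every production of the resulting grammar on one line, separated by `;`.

Generating nonterminals: {Atom, Expr, Factor, Term}.
Reachable from Expr after that: {Expr, Factor, Term}.
Removed useless symbols: {Atom} and every production mentioning them.

Expr ::= + | Term; Term ::= + | + Term + | n + | n Factor; Factor ::= + n | +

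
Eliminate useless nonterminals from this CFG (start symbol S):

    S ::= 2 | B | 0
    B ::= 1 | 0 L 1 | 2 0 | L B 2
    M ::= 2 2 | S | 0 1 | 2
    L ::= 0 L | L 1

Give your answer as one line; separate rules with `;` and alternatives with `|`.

S ::= 2 | B | 0; B ::= 1 | 2 0

Generating nonterminals: {B, M, S}.
Reachable from S after that: {B, S}.
Removed useless symbols: {L, M} and every production mentioning them.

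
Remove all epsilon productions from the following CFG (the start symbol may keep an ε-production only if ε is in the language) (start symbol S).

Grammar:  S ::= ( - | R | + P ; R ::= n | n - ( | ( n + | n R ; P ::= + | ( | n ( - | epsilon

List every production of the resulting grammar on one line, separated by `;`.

S ::= ( - | R | + P | +; R ::= n | n - ( | ( n + | n R; P ::= + | ( | n ( -

Nullable set = {P}.
ε ∉ L(G), so no ε-production is kept.
For each production, add variants omitting each subset of nullable occurrences: S → + P gives + P | +.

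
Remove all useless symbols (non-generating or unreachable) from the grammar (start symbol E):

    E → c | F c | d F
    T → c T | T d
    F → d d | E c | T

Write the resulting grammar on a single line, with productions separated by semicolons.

E → c | F c | d F; F → d d | E c

Generating nonterminals: {E, F}.
Reachable from E after that: {E, F}.
Removed useless symbols: {T} and every production mentioning them.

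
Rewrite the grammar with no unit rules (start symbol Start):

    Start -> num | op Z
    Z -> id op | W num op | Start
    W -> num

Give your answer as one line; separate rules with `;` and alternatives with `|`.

Start -> num | op Z; Z -> id op | W num op | num | op Z; W -> num

Unit pairs: Z ⇒* {Start}.
For each unit pair (A, B), copy every non-unit production of B to A, then drop all unit productions.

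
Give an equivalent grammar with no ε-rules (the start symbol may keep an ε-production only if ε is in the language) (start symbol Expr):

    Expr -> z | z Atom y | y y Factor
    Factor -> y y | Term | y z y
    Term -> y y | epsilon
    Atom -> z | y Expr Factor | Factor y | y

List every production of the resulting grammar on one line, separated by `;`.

The nullable symbols are {Factor, Term}.
ε ∉ L(G), so no ε-production is kept.
For each production, add variants omitting each subset of nullable occurrences: Expr → y y Factor gives y y Factor | y y. Atom → y Expr Factor gives y Expr Factor | y Expr. Atom → Factor y gives Factor y | y.

Expr -> z | z Atom y | y y Factor | y y; Factor -> y y | Term | y z y; Term -> y y; Atom -> z | y Expr Factor | y Expr | Factor y | y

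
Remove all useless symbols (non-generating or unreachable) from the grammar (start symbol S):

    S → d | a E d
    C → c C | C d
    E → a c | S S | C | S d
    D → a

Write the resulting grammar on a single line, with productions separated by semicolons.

Generating nonterminals: {D, E, S}.
Reachable from S after that: {E, S}.
Removed useless symbols: {C, D} and every production mentioning them.

S → d | a E d; E → a c | S S | S d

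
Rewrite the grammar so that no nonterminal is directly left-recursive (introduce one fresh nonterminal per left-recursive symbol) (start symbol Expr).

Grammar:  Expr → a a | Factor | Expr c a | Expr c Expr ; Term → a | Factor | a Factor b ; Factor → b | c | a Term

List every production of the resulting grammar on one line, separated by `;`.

Expr → a a Expr1 | Factor Expr1; Term → a | Factor | a Factor b; Factor → b | c | a Term; Expr1 → c a Expr1 | c Expr Expr1 | eps

Expr is directly left-recursive.
For Expr: α = {c a, c Expr}, β = {a a, Factor}. Rewrite as Expr → β Expr1 and Expr1 → α Expr1 | ε.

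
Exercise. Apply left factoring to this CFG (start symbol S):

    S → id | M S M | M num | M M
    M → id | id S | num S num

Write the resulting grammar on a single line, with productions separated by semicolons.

S has alternatives sharing prefix 'M': factor to S → M S' with S' → S M | num | M.
M has alternatives sharing prefix 'id': factor to M → id M' with M' → ε | S.

S → id | M S'; M → num S num | id M'; S' → S M | num | M; M' → eps | S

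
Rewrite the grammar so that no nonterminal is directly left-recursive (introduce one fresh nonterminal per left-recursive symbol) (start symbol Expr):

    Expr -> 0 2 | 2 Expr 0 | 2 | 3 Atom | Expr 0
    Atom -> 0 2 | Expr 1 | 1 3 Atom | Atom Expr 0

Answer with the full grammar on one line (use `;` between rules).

Left recursion appears on Expr, Atom.
For Expr: α = {0}, β = {0 2, 2 Expr 0, 2, 3 Atom}. Rewrite as Expr → β Expr1 and Expr1 → α Expr1 | ε.
For Atom: α = {Expr 0}, β = {0 2, Expr 1, 1 3 Atom}. Rewrite as Atom → β Atom1 and Atom1 → α Atom1 | ε.

Expr -> 0 2 Expr1 | 2 Expr 0 Expr1 | 2 Expr1 | 3 Atom Expr1; Atom -> 0 2 Atom1 | Expr 1 Atom1 | 1 3 Atom Atom1; Expr1 -> 0 Expr1 | ε; Atom1 -> Expr 0 Atom1 | ε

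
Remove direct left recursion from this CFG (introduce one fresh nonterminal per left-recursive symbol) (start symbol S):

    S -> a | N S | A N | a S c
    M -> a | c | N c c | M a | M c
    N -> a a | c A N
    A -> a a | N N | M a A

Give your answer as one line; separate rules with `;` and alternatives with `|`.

Left recursion appears on M.
For M: α = {a, c}, β = {a, c, N c c}. Rewrite as M → β M' and M' → α M' | ε.

S -> a | N S | A N | a S c; M -> a M' | c M' | N c c M'; N -> a a | c A N; A -> a a | N N | M a A; M' -> a M' | c M' | ε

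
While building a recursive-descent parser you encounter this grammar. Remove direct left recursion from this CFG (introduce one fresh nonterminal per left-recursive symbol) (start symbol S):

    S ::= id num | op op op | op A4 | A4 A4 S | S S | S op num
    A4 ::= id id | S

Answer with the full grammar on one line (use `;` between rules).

S is directly left-recursive.
For S: α = {S, op num}, β = {id num, op op op, op A4, A4 A4 S}. Rewrite as S → β S' and S' → α S' | ε.

S ::= id num S' | op op op S' | op A4 S' | A4 A4 S S'; A4 ::= id id | S; S' ::= S S' | op num S' | ε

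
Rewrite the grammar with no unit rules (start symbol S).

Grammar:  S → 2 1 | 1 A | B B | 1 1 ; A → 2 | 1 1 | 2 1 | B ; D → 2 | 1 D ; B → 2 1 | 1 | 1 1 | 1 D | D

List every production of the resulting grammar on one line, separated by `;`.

S → 2 1 | 1 A | B B | 1 1; A → 2 1 | 1 | 1 1 | 1 D | 2; D → 2 | 1 D; B → 2 1 | 1 | 1 1 | 1 D | 2

Unit pairs: A ⇒* {B, D}; B ⇒* {D}.
Replace each nonterminal's rules with the union of the non-unit rules of every nonterminal it unit-derives.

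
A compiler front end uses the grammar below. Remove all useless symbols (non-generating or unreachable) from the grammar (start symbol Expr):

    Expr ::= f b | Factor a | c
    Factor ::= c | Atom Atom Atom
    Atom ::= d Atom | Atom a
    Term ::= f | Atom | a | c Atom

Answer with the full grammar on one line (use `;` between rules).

Generating nonterminals: {Expr, Factor, Term}.
Reachable from Expr after that: {Expr, Factor}.
Removed useless symbols: {Atom, Term} and every production mentioning them.

Expr ::= f b | Factor a | c; Factor ::= c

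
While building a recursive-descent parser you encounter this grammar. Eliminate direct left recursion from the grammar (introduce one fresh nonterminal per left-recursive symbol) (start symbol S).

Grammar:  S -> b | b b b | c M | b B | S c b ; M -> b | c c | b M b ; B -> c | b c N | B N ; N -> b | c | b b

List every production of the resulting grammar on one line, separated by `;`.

Directly left-recursive nonterminals: S, B.
For S: α = {c b}, β = {b, b b b, c M, b B}. Rewrite as S → β S' and S' → α S' | ε.
For B: α = {N}, β = {c, b c N}. Rewrite as B → β B' and B' → α B' | ε.

S -> b S' | b b b S' | c M S' | b B S'; M -> b | c c | b M b; B -> c B' | b c N B'; N -> b | c | b b; S' -> c b S' | ε; B' -> N B' | ε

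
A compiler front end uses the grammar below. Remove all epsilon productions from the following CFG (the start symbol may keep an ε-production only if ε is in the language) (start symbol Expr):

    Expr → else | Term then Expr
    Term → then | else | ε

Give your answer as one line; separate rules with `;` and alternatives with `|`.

The nullable symbols are {Term}.
ε ∉ L(G), so no ε-production is kept.
Add the nullable-subset variants: Expr → Term then Expr gives Term then Expr | then Expr.

Expr → else | Term then Expr | then Expr; Term → then | else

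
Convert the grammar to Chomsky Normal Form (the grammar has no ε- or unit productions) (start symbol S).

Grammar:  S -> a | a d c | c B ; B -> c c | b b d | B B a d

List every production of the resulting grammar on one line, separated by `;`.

Introduce a nonterminal for each terminal appearing in a rule of length ≥ 2: X1 → a, X2 → d, X3 → c, X4 → b.
Binarize each right-hand side of length ≥ 3 by chaining fresh nonterminals (Y1, Y2, …): affected rules were S → X1 X2 X3; B → X4 X4 X2; B → B B X1 X2.

S -> a | X1 Y1 | X3 B; B -> X3 X3 | X4 Y2 | B Y3; X1 -> a; X2 -> d; X3 -> c; X4 -> b; Y1 -> X2 X3; Y2 -> X4 X2; Y3 -> B Y4; Y4 -> X1 X2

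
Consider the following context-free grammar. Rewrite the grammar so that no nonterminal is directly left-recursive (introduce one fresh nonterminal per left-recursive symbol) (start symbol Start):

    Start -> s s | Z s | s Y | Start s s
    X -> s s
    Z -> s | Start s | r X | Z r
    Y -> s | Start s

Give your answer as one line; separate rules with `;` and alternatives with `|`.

Start, Z are directly left-recursive.
For Start: α = {s s}, β = {s s, Z s, s Y}. Rewrite as Start → β Start1 and Start1 → α Start1 | ε.
For Z: α = {r}, β = {s, Start s, r X}. Rewrite as Z → β Z1 and Z1 → α Z1 | ε.

Start -> s s Start1 | Z s Start1 | s Y Start1; X -> s s; Z -> s Z1 | Start s Z1 | r X Z1; Y -> s | Start s; Start1 -> s s Start1 | ε; Z1 -> r Z1 | ε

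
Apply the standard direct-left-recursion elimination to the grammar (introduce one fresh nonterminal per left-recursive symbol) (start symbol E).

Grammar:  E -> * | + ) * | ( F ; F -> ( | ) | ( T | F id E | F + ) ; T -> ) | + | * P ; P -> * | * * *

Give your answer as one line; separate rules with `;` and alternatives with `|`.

E -> * | + ) * | ( F; F -> ( F' | ) F' | ( T F'; T -> ) | + | * P; P -> * | * * *; F' -> id E F' | + ) F' | ε

Left recursion appears on F.
For F: α = {id E, + )}, β = {(, ), ( T}. Rewrite as F → β F' and F' → α F' | ε.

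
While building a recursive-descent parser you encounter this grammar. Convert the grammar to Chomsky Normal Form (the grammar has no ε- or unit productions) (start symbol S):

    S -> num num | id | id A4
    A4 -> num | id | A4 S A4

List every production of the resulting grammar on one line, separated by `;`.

S -> X1 X1 | id | X2 A4; A4 -> num | id | A4 Y1; X1 -> num; X2 -> id; Y1 -> S A4

Introduce a nonterminal for each terminal appearing in a rule of length ≥ 2: X1 → num, X2 → id.
Binarize each right-hand side of length ≥ 3 by chaining fresh nonterminals (Y1, Y2, …): affected rules were A4 → A4 S A4.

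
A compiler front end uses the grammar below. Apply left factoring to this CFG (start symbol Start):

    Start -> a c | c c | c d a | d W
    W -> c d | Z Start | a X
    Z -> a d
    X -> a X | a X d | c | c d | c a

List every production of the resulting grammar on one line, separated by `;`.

Start -> a c | d W | c Start1; W -> c d | Z Start | a X; Z -> a d; X -> c X1 | a X X2; Start1 -> c | d a; X1 -> ε | d | a; X2 -> ε | d

Start has alternatives sharing prefix 'c': factor to Start → c Start1 with Start1 → c | d a.
X has alternatives sharing prefix 'c': factor to X → c X1 with X1 → ε | d | a.
X has alternatives sharing prefix 'a X': factor to X → a X X2 with X2 → ε | d.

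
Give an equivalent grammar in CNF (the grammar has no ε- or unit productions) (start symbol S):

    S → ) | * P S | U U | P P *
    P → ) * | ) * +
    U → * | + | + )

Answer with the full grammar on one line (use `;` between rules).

Introduce a nonterminal for each terminal appearing in a rule of length ≥ 2: X1 → *, X2 → ), X3 → +.
Binarize each right-hand side of length ≥ 3 by chaining fresh nonterminals (Y1, Y2, …): affected rules were S → X1 P S; S → P P X1; P → X2 X1 X3.

S → ) | X1 Y1 | U U | P Y2; P → X2 X1 | X2 Y3; U → * | + | X3 X2; X1 → *; X2 → ); X3 → +; Y1 → P S; Y2 → P X1; Y3 → X1 X3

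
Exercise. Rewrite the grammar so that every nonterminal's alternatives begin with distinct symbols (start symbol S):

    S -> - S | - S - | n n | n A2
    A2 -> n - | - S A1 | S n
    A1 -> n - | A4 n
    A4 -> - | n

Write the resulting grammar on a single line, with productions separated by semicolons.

S -> - S S' | n S''; A2 -> n - | - S A1 | S n; A1 -> n - | A4 n; A4 -> - | n; S' -> ε | -; S'' -> n | A2

S has alternatives sharing prefix '- S': factor to S → - S S' with S' → ε | -.
S has alternatives sharing prefix 'n': factor to S → n S'' with S'' → n | A2.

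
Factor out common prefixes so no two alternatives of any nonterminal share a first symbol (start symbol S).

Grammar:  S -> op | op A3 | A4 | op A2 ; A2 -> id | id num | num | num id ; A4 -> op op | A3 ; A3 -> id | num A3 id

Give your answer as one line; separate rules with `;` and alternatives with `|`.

S -> A4 | op S'; A2 -> id A2' | num A2''; A4 -> op op | A3; A3 -> id | num A3 id; S' -> ε | A3 | A2; A2' -> ε | num; A2'' -> ε | id

S has alternatives sharing prefix 'op': factor to S → op S' with S' → ε | A3 | A2.
A2 has alternatives sharing prefix 'id': factor to A2 → id A2' with A2' → ε | num.
A2 has alternatives sharing prefix 'num': factor to A2 → num A2'' with A2'' → ε | id.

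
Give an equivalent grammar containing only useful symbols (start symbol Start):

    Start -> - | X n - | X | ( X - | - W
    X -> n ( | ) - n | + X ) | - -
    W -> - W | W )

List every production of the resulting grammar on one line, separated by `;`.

Generating nonterminals: {Start, X}.
Reachable from Start after that: {Start, X}.
Removed useless symbols: {W} and every production mentioning them.

Start -> - | X n - | X | ( X -; X -> n ( | ) - n | + X ) | - -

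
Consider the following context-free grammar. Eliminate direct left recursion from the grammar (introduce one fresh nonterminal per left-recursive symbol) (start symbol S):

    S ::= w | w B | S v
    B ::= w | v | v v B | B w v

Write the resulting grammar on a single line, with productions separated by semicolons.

S ::= w S' | w B S'; B ::= w B' | v B' | v v B B'; S' ::= v S' | epsilon; B' ::= w v B' | epsilon

Left recursion appears on S, B.
For S: α = {v}, β = {w, w B}. Rewrite as S → β S' and S' → α S' | ε.
For B: α = {w v}, β = {w, v, v v B}. Rewrite as B → β B' and B' → α B' | ε.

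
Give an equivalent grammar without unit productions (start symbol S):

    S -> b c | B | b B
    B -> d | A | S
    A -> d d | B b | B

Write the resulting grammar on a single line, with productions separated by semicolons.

S -> d | b c | b B | d d | B b; B -> d | b c | b B | d d | B b; A -> d | b c | b B | d d | B b

Unit pairs: A ⇒* {B, S}; B ⇒* {A, S}; S ⇒* {A, B}.
For each unit pair (A, B), copy every non-unit production of B to A, then drop all unit productions.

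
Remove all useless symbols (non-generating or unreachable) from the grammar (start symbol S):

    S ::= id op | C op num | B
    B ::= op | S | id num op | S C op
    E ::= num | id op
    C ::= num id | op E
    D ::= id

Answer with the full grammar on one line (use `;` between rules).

Generating nonterminals: {B, C, D, E, S}.
Reachable from S after that: {B, C, E, S}.
Removed useless symbols: {D} and every production mentioning them.

S ::= id op | C op num | B; B ::= op | S | id num op | S C op; E ::= num | id op; C ::= num id | op E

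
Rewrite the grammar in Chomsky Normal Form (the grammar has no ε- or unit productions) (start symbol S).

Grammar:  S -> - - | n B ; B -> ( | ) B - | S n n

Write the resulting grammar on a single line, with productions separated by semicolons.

S -> X1 X1 | X2 B; B -> ( | X3 Y1 | S Y2; X1 -> -; X2 -> n; X3 -> ); Y1 -> B X1; Y2 -> X2 X2

Introduce a nonterminal for each terminal appearing in a rule of length ≥ 2: X1 → -, X2 → n, X3 → ).
Binarize each right-hand side of length ≥ 3 by chaining fresh nonterminals (Y1, Y2, …): affected rules were B → X3 B X1; B → S X2 X2.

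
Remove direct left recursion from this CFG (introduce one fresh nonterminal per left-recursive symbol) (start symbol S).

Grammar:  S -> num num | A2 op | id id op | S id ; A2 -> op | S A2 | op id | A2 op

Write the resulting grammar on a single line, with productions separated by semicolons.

S -> num num S' | A2 op S' | id id op S'; A2 -> op A2' | S A2 A2' | op id A2'; S' -> id S' | ε; A2' -> op A2' | ε

Left recursion appears on S, A2.
For S: α = {id}, β = {num num, A2 op, id id op}. Rewrite as S → β S' and S' → α S' | ε.
For A2: α = {op}, β = {op, S A2, op id}. Rewrite as A2 → β A2' and A2' → α A2' | ε.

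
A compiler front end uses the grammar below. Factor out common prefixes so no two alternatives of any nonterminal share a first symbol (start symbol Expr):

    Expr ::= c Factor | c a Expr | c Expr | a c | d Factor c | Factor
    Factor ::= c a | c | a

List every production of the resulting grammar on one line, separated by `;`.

Expr ::= a c | d Factor c | Factor | c Expr1; Factor ::= a | c Factor1; Expr1 ::= Factor | a Expr | Expr; Factor1 ::= a | epsilon

Expr has alternatives sharing prefix 'c': factor to Expr → c Expr1 with Expr1 → Factor | a Expr | Expr.
Factor has alternatives sharing prefix 'c': factor to Factor → c Factor1 with Factor1 → a | ε.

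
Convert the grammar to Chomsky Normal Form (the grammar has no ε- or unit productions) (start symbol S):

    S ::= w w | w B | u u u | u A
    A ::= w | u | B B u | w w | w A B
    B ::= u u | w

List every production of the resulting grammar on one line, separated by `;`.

S ::= X1 X1 | X1 B | X2 Y1 | X2 A; A ::= w | u | B Y2 | X1 X1 | X1 Y3; B ::= X2 X2 | w; X1 ::= w; X2 ::= u; Y1 ::= X2 X2; Y2 ::= B X2; Y3 ::= A B

Introduce a nonterminal for each terminal appearing in a rule of length ≥ 2: X1 → w, X2 → u.
Binarize each right-hand side of length ≥ 3 by chaining fresh nonterminals (Y1, Y2, …): affected rules were S → X2 X2 X2; A → B B X2; A → X1 A B.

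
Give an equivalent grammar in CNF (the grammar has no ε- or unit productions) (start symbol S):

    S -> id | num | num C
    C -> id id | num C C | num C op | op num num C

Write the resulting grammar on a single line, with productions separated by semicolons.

Introduce a nonterminal for each terminal appearing in a rule of length ≥ 2: X1 → num, X2 → id, X3 → op.
Binarize each right-hand side of length ≥ 3 by chaining fresh nonterminals (Y1, Y2, …): affected rules were C → X1 C C; C → X1 C X3; C → X3 X1 X1 C.

S -> id | num | X1 C; C -> X2 X2 | X1 Y1 | X1 Y2 | X3 Y3; X1 -> num; X2 -> id; X3 -> op; Y1 -> C C; Y2 -> C X3; Y3 -> X1 Y4; Y4 -> X1 C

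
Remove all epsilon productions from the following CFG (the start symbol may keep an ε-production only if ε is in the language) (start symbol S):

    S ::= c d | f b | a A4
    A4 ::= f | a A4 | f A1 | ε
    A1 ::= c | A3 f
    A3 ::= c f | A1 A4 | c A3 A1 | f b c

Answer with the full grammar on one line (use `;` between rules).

S ::= c d | f b | a A4 | a; A4 ::= f | a A4 | a | f A1; A1 ::= c | A3 f; A3 ::= c f | A1 A4 | A1 | c A3 A1 | f b c

Nullable set = {A4}.
ε ∉ L(G), so no ε-production is kept.
Expand every rule over subsets of its nullable positions: S → a A4 gives a A4 | a. A4 → a A4 gives a A4 | a. A3 → A1 A4 gives A1 A4 | A1.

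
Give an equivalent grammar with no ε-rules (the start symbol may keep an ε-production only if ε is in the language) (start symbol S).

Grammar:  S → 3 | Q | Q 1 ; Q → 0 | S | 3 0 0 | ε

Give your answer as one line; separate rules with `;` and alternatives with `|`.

S → 3 | Q | Q 1 | 1 | ε; Q → 0 | S | 3 0 0

Nullable nonterminals: {Q, S}.
ε ∈ L(G) since S is nullable, so keep S → ε.
For each production, add variants omitting each subset of nullable occurrences: S → Q 1 gives Q 1 | 1.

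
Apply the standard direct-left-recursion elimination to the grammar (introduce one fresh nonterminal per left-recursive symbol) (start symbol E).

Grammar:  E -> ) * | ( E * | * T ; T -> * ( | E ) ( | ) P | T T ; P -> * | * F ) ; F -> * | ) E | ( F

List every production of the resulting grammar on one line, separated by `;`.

E -> ) * | ( E * | * T; T -> * ( T' | E ) ( T' | ) P T'; P -> * | * F ); F -> * | ) E | ( F; T' -> T T' | ε

Directly left-recursive nonterminal: T.
For T: α = {T}, β = {* (, E ) (, ) P}. Rewrite as T → β T' and T' → α T' | ε.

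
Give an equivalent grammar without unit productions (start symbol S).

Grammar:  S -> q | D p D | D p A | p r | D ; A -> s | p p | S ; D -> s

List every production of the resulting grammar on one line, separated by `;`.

S -> s | q | D p D | D p A | p r; A -> s | q | D p D | D p A | p r | p p; D -> s

Unit pairs: A ⇒* {D, S}; S ⇒* {D}.
For each unit pair (A, B), copy every non-unit production of B to A, then drop all unit productions.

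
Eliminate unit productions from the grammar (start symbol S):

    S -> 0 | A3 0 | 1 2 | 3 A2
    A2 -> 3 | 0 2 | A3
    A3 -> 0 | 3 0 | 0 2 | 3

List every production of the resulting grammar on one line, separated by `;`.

S -> 0 | A3 0 | 1 2 | 3 A2; A2 -> 3 | 0 2 | 0 | 3 0; A3 -> 0 | 3 0 | 0 2 | 3

Unit pairs: A2 ⇒* {A3}.
Replace each nonterminal's rules with the union of the non-unit rules of every nonterminal it unit-derives.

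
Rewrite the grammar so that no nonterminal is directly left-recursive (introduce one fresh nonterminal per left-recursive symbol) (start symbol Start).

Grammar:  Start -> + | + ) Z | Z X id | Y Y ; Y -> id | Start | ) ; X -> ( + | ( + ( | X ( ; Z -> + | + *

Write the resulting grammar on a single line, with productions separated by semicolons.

Left recursion appears on X.
For X: α = {(}, β = {( +, ( + (}. Rewrite as X → β X1 and X1 → α X1 | ε.

Start -> + | + ) Z | Z X id | Y Y; Y -> id | Start | ); X -> ( + X1 | ( + ( X1; Z -> + | + *; X1 -> ( X1 | ε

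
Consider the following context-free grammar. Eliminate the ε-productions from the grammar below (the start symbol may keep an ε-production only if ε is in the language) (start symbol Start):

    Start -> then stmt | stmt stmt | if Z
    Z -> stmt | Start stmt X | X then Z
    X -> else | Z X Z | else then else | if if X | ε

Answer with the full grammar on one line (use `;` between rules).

Start -> then stmt | stmt stmt | if Z; Z -> stmt | Start stmt X | Start stmt | X then Z | then Z; X -> else | Z X Z | Z Z | else then else | if if X | if if

The nullable symbols are {X}.
ε ∉ L(G), so no ε-production is kept.
Add the nullable-subset variants: Z → Start stmt X gives Start stmt X | Start stmt. Z → X then Z gives X then Z | then Z. X → Z X Z gives Z X Z | Z Z. X → if if X gives if if X | if if.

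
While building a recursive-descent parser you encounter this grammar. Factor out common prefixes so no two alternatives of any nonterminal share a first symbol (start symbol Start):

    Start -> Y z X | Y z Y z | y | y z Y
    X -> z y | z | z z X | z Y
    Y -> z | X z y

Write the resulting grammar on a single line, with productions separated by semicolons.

Start -> Y z Start1 | y Start2; X -> z X1; Y -> z | X z y; Start1 -> X | Y z; Start2 -> ε | z Y; X1 -> y | ε | z X | Y

Start has alternatives sharing prefix 'Y z': factor to Start → Y z Start1 with Start1 → X | Y z.
Start has alternatives sharing prefix 'y': factor to Start → y Start2 with Start2 → ε | z Y.
X has alternatives sharing prefix 'z': factor to X → z X1 with X1 → y | ε | z X | Y.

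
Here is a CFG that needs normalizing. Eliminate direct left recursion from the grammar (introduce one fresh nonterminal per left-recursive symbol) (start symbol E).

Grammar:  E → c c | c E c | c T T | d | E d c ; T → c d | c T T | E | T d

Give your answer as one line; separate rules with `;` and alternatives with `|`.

E → c c E' | c E c E' | c T T E' | d E'; T → c d T' | c T T T' | E T'; E' → d c E' | ε; T' → d T' | ε

E, T are directly left-recursive.
For E: α = {d c}, β = {c c, c E c, c T T, d}. Rewrite as E → β E' and E' → α E' | ε.
For T: α = {d}, β = {c d, c T T, E}. Rewrite as T → β T' and T' → α T' | ε.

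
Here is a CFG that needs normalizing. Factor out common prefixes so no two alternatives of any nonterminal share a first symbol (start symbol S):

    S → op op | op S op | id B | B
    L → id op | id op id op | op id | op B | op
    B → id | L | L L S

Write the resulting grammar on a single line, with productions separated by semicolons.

S has alternatives sharing prefix 'op': factor to S → op S' with S' → op | S op.
L has alternatives sharing prefix 'op': factor to L → op L' with L' → id | B | ε.
L has alternatives sharing prefix 'id op': factor to L → id op L'' with L'' → ε | id op.
B has alternatives sharing prefix 'L': factor to B → L B' with B' → ε | L S.

S → id B | B | op S'; L → op L' | id op L''; B → id | L B'; S' → op | S op; L' → id | B | ε; L'' → ε | id op; B' → ε | L S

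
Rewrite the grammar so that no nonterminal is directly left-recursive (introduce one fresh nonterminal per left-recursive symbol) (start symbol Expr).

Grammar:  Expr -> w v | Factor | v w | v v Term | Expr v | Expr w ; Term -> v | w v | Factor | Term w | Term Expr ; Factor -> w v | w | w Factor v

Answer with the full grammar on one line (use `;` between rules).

Expr -> w v Expr1 | Factor Expr1 | v w Expr1 | v v Term Expr1; Term -> v Term1 | w v Term1 | Factor Term1; Factor -> w v | w | w Factor v; Expr1 -> v Expr1 | w Expr1 | ε; Term1 -> w Term1 | Expr Term1 | ε

Directly left-recursive nonterminals: Expr, Term.
For Expr: α = {v, w}, β = {w v, Factor, v w, v v Term}. Rewrite as Expr → β Expr1 and Expr1 → α Expr1 | ε.
For Term: α = {w, Expr}, β = {v, w v, Factor}. Rewrite as Term → β Term1 and Term1 → α Term1 | ε.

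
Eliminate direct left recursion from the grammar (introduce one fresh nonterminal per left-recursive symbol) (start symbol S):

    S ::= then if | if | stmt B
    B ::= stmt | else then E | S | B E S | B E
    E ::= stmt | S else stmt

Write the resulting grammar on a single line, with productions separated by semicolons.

Left recursion appears on B.
For B: α = {E S, E}, β = {stmt, else then E, S}. Rewrite as B → β B' and B' → α B' | ε.

S ::= then if | if | stmt B; B ::= stmt B' | else then E B' | S B'; E ::= stmt | S else stmt; B' ::= E S B' | E B' | ε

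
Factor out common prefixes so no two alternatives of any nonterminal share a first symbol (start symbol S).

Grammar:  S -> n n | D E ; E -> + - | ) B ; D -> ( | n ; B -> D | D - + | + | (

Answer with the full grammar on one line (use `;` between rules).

B has alternatives sharing prefix 'D': factor to B → D B' with B' → ε | - +.

S -> n n | D E; E -> + - | ) B; D -> ( | n; B -> + | ( | D B'; B' -> eps | - +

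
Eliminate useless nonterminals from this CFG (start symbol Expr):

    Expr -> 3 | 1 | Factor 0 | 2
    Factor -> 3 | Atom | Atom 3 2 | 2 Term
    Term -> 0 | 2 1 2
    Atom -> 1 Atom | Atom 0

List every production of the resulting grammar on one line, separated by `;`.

Expr -> 3 | 1 | Factor 0 | 2; Factor -> 3 | 2 Term; Term -> 0 | 2 1 2

Generating nonterminals: {Expr, Factor, Term}.
Reachable from Expr after that: {Expr, Factor, Term}.
Removed useless symbols: {Atom} and every production mentioning them.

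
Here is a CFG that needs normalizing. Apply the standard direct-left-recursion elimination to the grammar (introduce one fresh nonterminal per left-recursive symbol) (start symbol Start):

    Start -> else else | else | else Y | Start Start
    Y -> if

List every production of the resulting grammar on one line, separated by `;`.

Start -> else else Start1 | else Start1 | else Y Start1; Y -> if; Start1 -> Start Start1 | ε

Left recursion appears on Start.
For Start: α = {Start}, β = {else else, else, else Y}. Rewrite as Start → β Start1 and Start1 → α Start1 | ε.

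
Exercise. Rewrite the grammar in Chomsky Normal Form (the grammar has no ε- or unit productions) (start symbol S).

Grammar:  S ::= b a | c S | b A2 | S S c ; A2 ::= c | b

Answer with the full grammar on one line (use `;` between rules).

Introduce a nonterminal for each terminal appearing in a rule of length ≥ 2: X1 → b, X2 → a, X3 → c.
Binarize each right-hand side of length ≥ 3 by chaining fresh nonterminals (Y1, Y2, …): affected rules were S → S S X3.

S ::= X1 X2 | X3 S | X1 A2 | S Y1; A2 ::= c | b; X1 ::= b; X2 ::= a; X3 ::= c; Y1 ::= S X3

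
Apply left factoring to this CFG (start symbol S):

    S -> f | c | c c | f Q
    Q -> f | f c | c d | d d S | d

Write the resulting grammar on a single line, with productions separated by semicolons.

S -> f S' | c S''; Q -> c d | f Q' | d Q''; S' -> ε | Q; S'' -> ε | c; Q' -> ε | c; Q'' -> d S | ε

S has alternatives sharing prefix 'f': factor to S → f S' with S' → ε | Q.
S has alternatives sharing prefix 'c': factor to S → c S'' with S'' → ε | c.
Q has alternatives sharing prefix 'f': factor to Q → f Q' with Q' → ε | c.
Q has alternatives sharing prefix 'd': factor to Q → d Q'' with Q'' → d S | ε.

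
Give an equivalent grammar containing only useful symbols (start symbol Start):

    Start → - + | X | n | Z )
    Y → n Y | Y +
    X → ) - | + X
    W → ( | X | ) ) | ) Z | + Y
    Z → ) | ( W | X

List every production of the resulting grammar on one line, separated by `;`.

Start → - + | X | n | Z ); X → ) - | + X; W → ( | X | ) ) | ) Z; Z → ) | ( W | X

Generating nonterminals: {Start, W, X, Z}.
Reachable from Start after that: {Start, W, X, Z}.
Removed useless symbols: {Y} and every production mentioning them.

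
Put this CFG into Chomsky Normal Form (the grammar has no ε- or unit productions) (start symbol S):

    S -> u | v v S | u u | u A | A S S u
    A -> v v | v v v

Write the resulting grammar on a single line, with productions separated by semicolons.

Introduce a nonterminal for each terminal appearing in a rule of length ≥ 2: X1 → v, X2 → u.
Binarize each right-hand side of length ≥ 3 by chaining fresh nonterminals (Y1, Y2, …): affected rules were S → X1 X1 S; S → A S S X2; A → X1 X1 X1.

S -> u | X1 Y1 | X2 X2 | X2 A | A Y2; A -> X1 X1 | X1 Y4; X1 -> v; X2 -> u; Y1 -> X1 S; Y2 -> S Y3; Y3 -> S X2; Y4 -> X1 X1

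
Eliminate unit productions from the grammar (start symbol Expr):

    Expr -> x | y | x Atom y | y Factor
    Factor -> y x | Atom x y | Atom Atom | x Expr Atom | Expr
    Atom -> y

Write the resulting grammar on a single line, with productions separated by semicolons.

Unit pairs: Factor ⇒* {Expr}.
Replace each nonterminal's rules with the union of the non-unit rules of every nonterminal it unit-derives.

Expr -> x | y | x Atom y | y Factor; Factor -> y x | Atom x y | Atom Atom | x Expr Atom | x | y | x Atom y | y Factor; Atom -> y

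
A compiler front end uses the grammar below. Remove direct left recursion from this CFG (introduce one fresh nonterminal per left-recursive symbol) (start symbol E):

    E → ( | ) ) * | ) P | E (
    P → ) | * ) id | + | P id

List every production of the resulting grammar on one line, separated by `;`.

E, P are directly left-recursive.
For E: α = {(}, β = {(, ) ) *, ) P}. Rewrite as E → β E' and E' → α E' | ε.
For P: α = {id}, β = {), * ) id, +}. Rewrite as P → β P' and P' → α P' | ε.

E → ( E' | ) ) * E' | ) P E'; P → ) P' | * ) id P' | + P'; E' → ( E' | epsilon; P' → id P' | epsilon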